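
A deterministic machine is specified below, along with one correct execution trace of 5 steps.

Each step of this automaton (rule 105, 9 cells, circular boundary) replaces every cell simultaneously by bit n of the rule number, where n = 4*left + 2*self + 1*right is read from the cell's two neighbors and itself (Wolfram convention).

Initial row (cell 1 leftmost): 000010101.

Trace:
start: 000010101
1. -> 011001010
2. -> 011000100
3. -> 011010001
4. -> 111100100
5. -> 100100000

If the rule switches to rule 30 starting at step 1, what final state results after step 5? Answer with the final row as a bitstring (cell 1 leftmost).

(re-executing steps 1..5 under rule 30; state before step 1: 000010101)
1. -> 100110101
2. -> 011100101
3. -> 010011101
4. -> 011110001
5. -> 010001011

010001011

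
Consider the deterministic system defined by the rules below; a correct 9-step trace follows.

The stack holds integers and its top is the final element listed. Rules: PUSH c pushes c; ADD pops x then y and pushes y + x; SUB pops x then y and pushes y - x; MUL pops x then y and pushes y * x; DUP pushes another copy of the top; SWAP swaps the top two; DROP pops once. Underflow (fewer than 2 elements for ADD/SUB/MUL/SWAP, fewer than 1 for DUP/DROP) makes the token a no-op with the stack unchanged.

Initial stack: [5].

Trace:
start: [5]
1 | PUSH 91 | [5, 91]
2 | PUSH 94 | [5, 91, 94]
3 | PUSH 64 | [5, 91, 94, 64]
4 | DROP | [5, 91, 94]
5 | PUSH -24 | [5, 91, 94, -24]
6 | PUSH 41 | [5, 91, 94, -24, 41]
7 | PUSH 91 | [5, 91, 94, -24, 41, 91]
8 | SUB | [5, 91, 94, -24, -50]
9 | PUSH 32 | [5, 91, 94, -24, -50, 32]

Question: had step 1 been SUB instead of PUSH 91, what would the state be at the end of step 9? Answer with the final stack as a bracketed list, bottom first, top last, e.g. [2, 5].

[5, 94, -24, -50, 32]

(re-executing from step 1 with the substitution; state before step 1: [5])
1 | SUB | [5]
2 | PUSH 94 | [5, 94]
3 | PUSH 64 | [5, 94, 64]
4 | DROP | [5, 94]
5 | PUSH -24 | [5, 94, -24]
6 | PUSH 41 | [5, 94, -24, 41]
7 | PUSH 91 | [5, 94, -24, 41, 91]
8 | SUB | [5, 94, -24, -50]
9 | PUSH 32 | [5, 94, -24, -50, 32]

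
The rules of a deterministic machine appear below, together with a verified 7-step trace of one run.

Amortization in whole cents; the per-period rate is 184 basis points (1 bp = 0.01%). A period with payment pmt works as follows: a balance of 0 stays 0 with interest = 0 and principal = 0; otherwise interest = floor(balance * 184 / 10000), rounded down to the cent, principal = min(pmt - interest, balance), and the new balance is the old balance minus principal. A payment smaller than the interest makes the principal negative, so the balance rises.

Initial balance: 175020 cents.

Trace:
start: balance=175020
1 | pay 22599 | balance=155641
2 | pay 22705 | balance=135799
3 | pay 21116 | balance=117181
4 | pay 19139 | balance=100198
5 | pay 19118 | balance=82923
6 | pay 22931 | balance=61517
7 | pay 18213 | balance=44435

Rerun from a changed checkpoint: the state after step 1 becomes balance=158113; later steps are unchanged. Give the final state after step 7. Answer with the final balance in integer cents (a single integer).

47194

state after step 1 := balance=158113
2 | pay 22705 | balance=138317
3 | pay 21116 | balance=119746
4 | pay 19139 | balance=102810
5 | pay 19118 | balance=85583
6 | pay 22931 | balance=64226
7 | pay 18213 | balance=47194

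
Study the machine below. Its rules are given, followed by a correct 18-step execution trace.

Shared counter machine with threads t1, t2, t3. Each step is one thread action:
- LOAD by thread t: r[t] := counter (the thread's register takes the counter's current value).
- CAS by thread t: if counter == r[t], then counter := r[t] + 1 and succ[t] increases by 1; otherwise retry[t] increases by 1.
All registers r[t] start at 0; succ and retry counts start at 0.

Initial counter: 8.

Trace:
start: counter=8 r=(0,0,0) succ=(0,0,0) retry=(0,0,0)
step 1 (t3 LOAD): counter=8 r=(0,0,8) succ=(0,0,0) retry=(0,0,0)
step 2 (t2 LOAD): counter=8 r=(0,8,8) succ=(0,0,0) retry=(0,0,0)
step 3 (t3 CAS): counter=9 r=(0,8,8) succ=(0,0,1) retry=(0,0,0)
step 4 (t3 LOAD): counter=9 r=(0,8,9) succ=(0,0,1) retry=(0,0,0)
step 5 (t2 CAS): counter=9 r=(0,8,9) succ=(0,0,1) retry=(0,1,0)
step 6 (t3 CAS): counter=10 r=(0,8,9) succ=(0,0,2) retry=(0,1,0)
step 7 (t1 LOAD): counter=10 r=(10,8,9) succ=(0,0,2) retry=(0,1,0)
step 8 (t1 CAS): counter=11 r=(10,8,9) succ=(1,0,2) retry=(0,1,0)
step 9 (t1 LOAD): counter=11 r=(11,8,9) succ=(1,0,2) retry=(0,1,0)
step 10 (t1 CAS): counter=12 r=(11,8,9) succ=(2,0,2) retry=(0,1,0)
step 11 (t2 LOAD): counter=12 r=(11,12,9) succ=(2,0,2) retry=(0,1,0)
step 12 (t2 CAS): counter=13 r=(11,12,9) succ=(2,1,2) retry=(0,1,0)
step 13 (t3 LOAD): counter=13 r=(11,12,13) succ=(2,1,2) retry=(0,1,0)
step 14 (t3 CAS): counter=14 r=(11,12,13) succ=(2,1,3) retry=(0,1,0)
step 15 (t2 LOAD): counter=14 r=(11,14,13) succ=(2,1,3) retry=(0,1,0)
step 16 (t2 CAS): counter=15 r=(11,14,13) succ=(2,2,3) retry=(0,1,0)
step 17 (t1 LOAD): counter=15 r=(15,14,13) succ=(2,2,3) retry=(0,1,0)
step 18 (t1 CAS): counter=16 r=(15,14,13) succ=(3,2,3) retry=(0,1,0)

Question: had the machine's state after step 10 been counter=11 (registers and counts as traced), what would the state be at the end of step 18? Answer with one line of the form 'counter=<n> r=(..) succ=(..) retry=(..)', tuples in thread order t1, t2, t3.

counter=15 r=(14,13,12) succ=(3,2,3) retry=(0,1,0)

state after step 10 := counter=11 r=(11,8,9) succ=(2,0,2) retry=(0,1,0)
step 11 (t2 LOAD): counter=11 r=(11,11,9) succ=(2,0,2) retry=(0,1,0)
step 12 (t2 CAS): counter=12 r=(11,11,9) succ=(2,1,2) retry=(0,1,0)
step 13 (t3 LOAD): counter=12 r=(11,11,12) succ=(2,1,2) retry=(0,1,0)
step 14 (t3 CAS): counter=13 r=(11,11,12) succ=(2,1,3) retry=(0,1,0)
step 15 (t2 LOAD): counter=13 r=(11,13,12) succ=(2,1,3) retry=(0,1,0)
step 16 (t2 CAS): counter=14 r=(11,13,12) succ=(2,2,3) retry=(0,1,0)
step 17 (t1 LOAD): counter=14 r=(14,13,12) succ=(2,2,3) retry=(0,1,0)
step 18 (t1 CAS): counter=15 r=(14,13,12) succ=(3,2,3) retry=(0,1,0)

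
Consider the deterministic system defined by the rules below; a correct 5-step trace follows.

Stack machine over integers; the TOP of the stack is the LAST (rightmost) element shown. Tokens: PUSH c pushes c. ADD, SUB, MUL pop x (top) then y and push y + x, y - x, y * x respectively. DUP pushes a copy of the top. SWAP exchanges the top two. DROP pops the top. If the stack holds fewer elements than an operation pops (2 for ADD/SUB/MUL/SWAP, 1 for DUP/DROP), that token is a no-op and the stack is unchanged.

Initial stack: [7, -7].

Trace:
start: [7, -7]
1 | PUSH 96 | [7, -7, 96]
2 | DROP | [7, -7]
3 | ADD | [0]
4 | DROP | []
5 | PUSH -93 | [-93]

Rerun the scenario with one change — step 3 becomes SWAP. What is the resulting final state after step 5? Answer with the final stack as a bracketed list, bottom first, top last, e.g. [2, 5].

[-7, -93]

(re-executing from step 3 with the substitution; state before step 3: [7, -7])
3 | SWAP | [-7, 7]
4 | DROP | [-7]
5 | PUSH -93 | [-7, -93]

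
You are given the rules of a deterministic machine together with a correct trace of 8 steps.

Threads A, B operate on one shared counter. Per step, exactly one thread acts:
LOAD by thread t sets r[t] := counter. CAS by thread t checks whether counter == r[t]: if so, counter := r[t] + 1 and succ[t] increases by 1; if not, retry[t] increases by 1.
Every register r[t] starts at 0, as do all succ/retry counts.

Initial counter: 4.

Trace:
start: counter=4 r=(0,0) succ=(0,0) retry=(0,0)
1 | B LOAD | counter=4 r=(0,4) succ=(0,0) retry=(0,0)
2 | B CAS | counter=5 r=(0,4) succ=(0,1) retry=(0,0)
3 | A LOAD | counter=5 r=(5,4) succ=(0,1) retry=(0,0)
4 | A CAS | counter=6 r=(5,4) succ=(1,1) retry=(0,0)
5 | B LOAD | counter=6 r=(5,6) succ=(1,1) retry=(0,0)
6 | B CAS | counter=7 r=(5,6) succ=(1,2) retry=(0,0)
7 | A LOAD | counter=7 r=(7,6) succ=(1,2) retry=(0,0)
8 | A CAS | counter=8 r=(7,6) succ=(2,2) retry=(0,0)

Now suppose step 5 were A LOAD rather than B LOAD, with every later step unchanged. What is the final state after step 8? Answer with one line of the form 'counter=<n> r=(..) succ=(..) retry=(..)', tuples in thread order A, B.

(re-executing from step 5 with the substitution; state before step 5: counter=6 r=(5,4) succ=(1,1) retry=(0,0))
5 | A LOAD | counter=6 r=(6,4) succ=(1,1) retry=(0,0)
6 | B CAS | counter=6 r=(6,4) succ=(1,1) retry=(0,1)
7 | A LOAD | counter=6 r=(6,4) succ=(1,1) retry=(0,1)
8 | A CAS | counter=7 r=(6,4) succ=(2,1) retry=(0,1)

counter=7 r=(6,4) succ=(2,1) retry=(0,1)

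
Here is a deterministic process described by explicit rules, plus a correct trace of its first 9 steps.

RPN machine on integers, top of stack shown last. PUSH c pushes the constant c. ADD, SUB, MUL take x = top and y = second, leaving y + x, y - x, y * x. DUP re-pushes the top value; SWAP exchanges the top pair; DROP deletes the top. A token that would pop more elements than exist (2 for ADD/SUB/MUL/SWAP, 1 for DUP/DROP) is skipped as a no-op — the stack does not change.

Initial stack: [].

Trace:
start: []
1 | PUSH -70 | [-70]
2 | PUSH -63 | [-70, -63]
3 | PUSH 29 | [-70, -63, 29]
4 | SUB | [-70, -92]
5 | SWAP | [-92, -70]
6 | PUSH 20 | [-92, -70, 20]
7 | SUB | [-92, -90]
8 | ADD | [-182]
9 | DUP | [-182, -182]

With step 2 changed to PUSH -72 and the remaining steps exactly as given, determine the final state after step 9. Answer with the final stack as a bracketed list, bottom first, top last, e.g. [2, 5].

(re-executing from step 2 with the substitution; state before step 2: [-70])
2 | PUSH -72 | [-70, -72]
3 | PUSH 29 | [-70, -72, 29]
4 | SUB | [-70, -101]
5 | SWAP | [-101, -70]
6 | PUSH 20 | [-101, -70, 20]
7 | SUB | [-101, -90]
8 | ADD | [-191]
9 | DUP | [-191, -191]

[-191, -191]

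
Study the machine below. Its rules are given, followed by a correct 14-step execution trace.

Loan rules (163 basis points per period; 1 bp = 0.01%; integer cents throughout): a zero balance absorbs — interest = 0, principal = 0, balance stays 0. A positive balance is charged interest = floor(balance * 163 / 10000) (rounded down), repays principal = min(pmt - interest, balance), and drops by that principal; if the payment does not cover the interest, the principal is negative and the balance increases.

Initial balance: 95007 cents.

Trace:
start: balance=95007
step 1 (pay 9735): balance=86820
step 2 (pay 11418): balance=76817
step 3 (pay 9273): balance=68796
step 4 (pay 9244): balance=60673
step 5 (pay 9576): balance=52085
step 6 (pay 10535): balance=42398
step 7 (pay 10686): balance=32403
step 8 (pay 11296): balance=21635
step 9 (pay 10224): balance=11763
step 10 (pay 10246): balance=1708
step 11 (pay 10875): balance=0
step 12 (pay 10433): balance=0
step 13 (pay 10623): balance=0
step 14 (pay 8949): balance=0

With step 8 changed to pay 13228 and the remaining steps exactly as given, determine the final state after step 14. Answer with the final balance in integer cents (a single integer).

(re-executing from step 8 with the substitution; state before step 8: balance=32403)
step 8 (pay 13228): balance=19703
step 9 (pay 10224): balance=9800
step 10 (pay 10246): balance=0
step 11 (pay 10875): balance=0
step 12 (pay 10433): balance=0
step 13 (pay 10623): balance=0
step 14 (pay 8949): balance=0

0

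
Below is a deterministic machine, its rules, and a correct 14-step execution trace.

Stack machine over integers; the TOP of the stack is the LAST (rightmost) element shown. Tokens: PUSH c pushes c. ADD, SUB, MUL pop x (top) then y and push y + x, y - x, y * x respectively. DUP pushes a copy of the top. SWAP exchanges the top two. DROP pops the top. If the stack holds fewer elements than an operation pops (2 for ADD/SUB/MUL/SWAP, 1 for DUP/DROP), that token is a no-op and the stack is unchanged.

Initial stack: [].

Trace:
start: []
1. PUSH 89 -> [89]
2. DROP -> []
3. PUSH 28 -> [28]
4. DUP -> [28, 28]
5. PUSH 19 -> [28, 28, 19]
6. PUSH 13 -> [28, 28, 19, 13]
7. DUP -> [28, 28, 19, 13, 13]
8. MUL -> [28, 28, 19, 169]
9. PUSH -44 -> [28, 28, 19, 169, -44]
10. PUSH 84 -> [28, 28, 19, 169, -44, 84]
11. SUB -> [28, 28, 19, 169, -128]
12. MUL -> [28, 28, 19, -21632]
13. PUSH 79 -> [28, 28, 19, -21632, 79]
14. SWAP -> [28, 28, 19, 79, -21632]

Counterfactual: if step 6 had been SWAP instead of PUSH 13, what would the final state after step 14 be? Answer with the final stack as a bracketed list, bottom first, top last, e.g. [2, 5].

[28, 19, 79, -100352]

(re-executing from step 6 with the substitution; state before step 6: [28, 28, 19])
6. SWAP -> [28, 19, 28]
7. DUP -> [28, 19, 28, 28]
8. MUL -> [28, 19, 784]
9. PUSH -44 -> [28, 19, 784, -44]
10. PUSH 84 -> [28, 19, 784, -44, 84]
11. SUB -> [28, 19, 784, -128]
12. MUL -> [28, 19, -100352]
13. PUSH 79 -> [28, 19, -100352, 79]
14. SWAP -> [28, 19, 79, -100352]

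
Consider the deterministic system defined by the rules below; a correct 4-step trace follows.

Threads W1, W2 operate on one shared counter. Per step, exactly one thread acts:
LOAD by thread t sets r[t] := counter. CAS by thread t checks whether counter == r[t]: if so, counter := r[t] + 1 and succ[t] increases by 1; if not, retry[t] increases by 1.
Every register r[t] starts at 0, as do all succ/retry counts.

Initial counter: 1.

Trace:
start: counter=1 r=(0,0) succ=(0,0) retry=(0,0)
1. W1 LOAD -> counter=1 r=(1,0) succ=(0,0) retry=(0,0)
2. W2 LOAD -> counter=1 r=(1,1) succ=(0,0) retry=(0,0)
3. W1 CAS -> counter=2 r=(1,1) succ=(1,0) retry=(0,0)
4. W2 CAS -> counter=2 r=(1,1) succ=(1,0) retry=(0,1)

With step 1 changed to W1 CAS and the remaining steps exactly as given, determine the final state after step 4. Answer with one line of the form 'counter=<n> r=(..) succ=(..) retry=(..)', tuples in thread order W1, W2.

counter=2 r=(0,1) succ=(0,1) retry=(2,0)

(re-executing from step 1 with the substitution; state before step 1: counter=1 r=(0,0) succ=(0,0) retry=(0,0))
1. W1 CAS -> counter=1 r=(0,0) succ=(0,0) retry=(1,0)
2. W2 LOAD -> counter=1 r=(0,1) succ=(0,0) retry=(1,0)
3. W1 CAS -> counter=1 r=(0,1) succ=(0,0) retry=(2,0)
4. W2 CAS -> counter=2 r=(0,1) succ=(0,1) retry=(2,0)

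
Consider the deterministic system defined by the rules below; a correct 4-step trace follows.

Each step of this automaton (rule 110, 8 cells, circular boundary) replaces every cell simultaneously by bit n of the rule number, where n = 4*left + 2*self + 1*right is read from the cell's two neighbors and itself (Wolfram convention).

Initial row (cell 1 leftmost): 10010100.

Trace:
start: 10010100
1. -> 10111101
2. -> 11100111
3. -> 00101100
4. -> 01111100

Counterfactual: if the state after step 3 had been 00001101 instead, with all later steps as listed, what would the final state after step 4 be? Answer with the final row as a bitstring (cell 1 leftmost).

00011111

state after step 3 := 00001101
4. -> 00011111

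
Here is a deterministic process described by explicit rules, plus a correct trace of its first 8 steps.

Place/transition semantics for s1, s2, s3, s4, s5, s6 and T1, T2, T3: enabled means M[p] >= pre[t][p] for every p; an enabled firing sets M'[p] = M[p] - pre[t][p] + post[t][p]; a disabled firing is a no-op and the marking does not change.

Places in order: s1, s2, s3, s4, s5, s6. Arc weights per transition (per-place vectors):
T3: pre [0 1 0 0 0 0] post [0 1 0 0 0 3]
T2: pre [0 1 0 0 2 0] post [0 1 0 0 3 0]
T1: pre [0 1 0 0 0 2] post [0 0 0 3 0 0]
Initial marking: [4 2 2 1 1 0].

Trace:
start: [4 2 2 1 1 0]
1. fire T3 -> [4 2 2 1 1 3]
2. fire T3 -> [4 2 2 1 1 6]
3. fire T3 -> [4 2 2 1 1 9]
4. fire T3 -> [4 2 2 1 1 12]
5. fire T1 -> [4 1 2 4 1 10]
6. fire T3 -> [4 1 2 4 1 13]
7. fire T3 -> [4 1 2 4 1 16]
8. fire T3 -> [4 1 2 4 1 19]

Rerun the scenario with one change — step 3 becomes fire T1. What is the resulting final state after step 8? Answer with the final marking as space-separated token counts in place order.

(re-executing from step 3 with the substitution; state before step 3: [4 2 2 1 1 6])
3. fire T1 -> [4 1 2 4 1 4]
4. fire T3 -> [4 1 2 4 1 7]
5. fire T1 -> [4 0 2 7 1 5]
6. fire T3 -> [4 0 2 7 1 5]
7. fire T3 -> [4 0 2 7 1 5]
8. fire T3 -> [4 0 2 7 1 5]

4 0 2 7 1 5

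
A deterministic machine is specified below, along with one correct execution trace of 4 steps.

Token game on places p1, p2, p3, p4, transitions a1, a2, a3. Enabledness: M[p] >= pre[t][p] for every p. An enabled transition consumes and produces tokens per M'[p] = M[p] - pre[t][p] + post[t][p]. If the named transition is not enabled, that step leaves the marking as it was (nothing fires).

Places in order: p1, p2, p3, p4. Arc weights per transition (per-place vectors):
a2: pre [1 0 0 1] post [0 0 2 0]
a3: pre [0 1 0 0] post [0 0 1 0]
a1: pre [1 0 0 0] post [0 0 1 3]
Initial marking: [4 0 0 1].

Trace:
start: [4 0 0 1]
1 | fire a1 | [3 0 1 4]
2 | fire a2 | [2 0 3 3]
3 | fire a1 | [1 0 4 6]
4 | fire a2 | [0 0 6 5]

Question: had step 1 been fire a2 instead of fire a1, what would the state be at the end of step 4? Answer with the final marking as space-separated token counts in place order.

(re-executing from step 1 with the substitution; state before step 1: [4 0 0 1])
1 | fire a2 | [3 0 2 0]
2 | fire a2 | [3 0 2 0]
3 | fire a1 | [2 0 3 3]
4 | fire a2 | [1 0 5 2]

1 0 5 2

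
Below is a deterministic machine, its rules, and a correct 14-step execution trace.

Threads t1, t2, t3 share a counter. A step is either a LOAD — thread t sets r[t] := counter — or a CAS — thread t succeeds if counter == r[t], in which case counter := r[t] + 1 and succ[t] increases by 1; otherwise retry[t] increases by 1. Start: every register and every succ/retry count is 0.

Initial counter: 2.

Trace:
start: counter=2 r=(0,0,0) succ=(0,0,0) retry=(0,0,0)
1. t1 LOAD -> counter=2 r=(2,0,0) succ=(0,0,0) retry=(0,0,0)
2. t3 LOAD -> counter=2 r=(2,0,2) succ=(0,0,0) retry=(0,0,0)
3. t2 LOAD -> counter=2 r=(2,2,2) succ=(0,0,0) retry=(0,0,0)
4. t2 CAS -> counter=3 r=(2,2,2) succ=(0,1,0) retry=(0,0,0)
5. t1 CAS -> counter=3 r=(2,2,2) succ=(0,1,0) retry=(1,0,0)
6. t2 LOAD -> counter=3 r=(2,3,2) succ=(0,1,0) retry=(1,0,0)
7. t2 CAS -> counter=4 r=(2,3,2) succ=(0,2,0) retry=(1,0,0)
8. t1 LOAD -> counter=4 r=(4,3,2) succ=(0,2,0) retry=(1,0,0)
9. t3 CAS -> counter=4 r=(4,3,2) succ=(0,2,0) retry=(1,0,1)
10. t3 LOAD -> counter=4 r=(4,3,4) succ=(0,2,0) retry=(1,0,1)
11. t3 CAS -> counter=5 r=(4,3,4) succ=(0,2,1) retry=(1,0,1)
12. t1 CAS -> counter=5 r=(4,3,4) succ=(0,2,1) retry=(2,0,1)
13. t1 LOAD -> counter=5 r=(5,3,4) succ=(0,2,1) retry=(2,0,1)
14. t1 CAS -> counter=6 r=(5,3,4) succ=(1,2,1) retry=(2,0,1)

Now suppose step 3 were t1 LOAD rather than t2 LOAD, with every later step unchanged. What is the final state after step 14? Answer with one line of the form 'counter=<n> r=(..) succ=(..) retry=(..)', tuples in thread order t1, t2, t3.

counter=6 r=(5,3,4) succ=(2,1,1) retry=(1,1,1)

(re-executing from step 3 with the substitution; state before step 3: counter=2 r=(2,0,2) succ=(0,0,0) retry=(0,0,0))
3. t1 LOAD -> counter=2 r=(2,0,2) succ=(0,0,0) retry=(0,0,0)
4. t2 CAS -> counter=2 r=(2,0,2) succ=(0,0,0) retry=(0,1,0)
5. t1 CAS -> counter=3 r=(2,0,2) succ=(1,0,0) retry=(0,1,0)
6. t2 LOAD -> counter=3 r=(2,3,2) succ=(1,0,0) retry=(0,1,0)
7. t2 CAS -> counter=4 r=(2,3,2) succ=(1,1,0) retry=(0,1,0)
8. t1 LOAD -> counter=4 r=(4,3,2) succ=(1,1,0) retry=(0,1,0)
9. t3 CAS -> counter=4 r=(4,3,2) succ=(1,1,0) retry=(0,1,1)
10. t3 LOAD -> counter=4 r=(4,3,4) succ=(1,1,0) retry=(0,1,1)
11. t3 CAS -> counter=5 r=(4,3,4) succ=(1,1,1) retry=(0,1,1)
12. t1 CAS -> counter=5 r=(4,3,4) succ=(1,1,1) retry=(1,1,1)
13. t1 LOAD -> counter=5 r=(5,3,4) succ=(1,1,1) retry=(1,1,1)
14. t1 CAS -> counter=6 r=(5,3,4) succ=(2,1,1) retry=(1,1,1)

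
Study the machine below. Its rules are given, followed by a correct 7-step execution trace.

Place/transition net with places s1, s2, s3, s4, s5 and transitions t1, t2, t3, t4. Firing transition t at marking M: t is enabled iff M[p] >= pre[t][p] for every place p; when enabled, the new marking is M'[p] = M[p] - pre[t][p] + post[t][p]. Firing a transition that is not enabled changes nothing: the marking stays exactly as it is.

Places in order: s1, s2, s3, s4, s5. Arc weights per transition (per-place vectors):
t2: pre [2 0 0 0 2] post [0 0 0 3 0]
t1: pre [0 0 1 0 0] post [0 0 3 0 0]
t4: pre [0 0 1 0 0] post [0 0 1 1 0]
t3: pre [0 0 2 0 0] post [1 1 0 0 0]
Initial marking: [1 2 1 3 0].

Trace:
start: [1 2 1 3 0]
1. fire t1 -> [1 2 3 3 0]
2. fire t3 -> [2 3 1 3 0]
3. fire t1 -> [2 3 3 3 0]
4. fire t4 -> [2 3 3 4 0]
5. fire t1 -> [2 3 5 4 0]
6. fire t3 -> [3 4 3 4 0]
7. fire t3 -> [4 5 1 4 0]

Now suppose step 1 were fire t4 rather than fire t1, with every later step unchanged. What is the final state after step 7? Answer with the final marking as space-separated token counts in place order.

(re-executing from step 1 with the substitution; state before step 1: [1 2 1 3 0])
1. fire t4 -> [1 2 1 4 0]
2. fire t3 -> [1 2 1 4 0]
3. fire t1 -> [1 2 3 4 0]
4. fire t4 -> [1 2 3 5 0]
5. fire t1 -> [1 2 5 5 0]
6. fire t3 -> [2 3 3 5 0]
7. fire t3 -> [3 4 1 5 0]

3 4 1 5 0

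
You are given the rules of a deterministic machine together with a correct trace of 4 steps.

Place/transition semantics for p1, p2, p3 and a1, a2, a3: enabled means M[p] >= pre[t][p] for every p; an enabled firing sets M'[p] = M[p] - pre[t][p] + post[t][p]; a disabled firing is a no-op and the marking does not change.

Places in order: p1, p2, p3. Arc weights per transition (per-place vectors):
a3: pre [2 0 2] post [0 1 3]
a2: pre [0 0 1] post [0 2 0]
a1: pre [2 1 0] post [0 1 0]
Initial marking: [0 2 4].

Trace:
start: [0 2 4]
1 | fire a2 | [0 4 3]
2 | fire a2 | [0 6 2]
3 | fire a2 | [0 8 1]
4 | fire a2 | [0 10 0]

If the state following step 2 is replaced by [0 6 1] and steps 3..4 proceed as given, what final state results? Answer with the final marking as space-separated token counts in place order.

state after step 2 := [0 6 1]
3 | fire a2 | [0 8 0]
4 | fire a2 | [0 8 0]

0 8 0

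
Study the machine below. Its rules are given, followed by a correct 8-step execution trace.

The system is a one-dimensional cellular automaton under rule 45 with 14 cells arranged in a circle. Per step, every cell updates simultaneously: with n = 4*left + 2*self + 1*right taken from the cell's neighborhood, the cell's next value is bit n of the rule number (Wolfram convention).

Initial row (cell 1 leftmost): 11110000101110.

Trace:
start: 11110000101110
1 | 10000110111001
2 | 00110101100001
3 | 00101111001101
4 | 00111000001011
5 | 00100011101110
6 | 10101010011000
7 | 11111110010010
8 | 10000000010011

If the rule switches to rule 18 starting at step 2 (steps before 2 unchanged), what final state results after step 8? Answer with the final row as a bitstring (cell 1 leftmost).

10000011000010

(re-executing steps 2..8 under rule 18; state before step 2: 10000110111001)
2 | 01001000000110
3 | 10110100001001
4 | 00000010010110
5 | 00000101100001
6 | 10001000010010
7 | 01010100101100
8 | 10000011000010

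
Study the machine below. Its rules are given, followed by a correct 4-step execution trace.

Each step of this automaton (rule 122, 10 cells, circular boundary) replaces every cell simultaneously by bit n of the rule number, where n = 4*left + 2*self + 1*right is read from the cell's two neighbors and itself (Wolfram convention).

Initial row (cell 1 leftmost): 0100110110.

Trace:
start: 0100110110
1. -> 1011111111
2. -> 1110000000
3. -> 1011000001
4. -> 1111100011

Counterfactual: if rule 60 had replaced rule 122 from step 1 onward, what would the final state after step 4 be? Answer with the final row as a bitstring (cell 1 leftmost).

(re-executing steps 1..4 under rule 60; state before step 1: 0100110110)
1. -> 0110101101
2. -> 1101111011
3. -> 0011000110
4. -> 0010100101

0010100101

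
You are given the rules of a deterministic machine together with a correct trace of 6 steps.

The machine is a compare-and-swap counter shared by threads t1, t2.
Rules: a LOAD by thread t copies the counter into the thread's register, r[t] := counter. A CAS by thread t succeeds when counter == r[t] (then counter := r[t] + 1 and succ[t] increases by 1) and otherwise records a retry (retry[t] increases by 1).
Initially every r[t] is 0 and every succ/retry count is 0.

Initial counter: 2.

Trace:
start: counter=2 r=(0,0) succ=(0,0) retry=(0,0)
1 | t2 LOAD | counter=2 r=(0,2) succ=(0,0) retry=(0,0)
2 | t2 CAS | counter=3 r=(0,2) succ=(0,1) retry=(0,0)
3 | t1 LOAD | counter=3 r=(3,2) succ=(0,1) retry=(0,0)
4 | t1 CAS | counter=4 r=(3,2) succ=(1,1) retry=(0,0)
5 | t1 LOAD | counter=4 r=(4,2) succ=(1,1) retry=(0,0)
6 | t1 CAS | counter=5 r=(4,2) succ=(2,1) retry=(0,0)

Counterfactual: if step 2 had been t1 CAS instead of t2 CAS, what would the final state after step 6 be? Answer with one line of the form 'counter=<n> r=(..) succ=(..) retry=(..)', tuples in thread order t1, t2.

counter=4 r=(3,2) succ=(2,0) retry=(1,0)

(re-executing from step 2 with the substitution; state before step 2: counter=2 r=(0,2) succ=(0,0) retry=(0,0))
2 | t1 CAS | counter=2 r=(0,2) succ=(0,0) retry=(1,0)
3 | t1 LOAD | counter=2 r=(2,2) succ=(0,0) retry=(1,0)
4 | t1 CAS | counter=3 r=(2,2) succ=(1,0) retry=(1,0)
5 | t1 LOAD | counter=3 r=(3,2) succ=(1,0) retry=(1,0)
6 | t1 CAS | counter=4 r=(3,2) succ=(2,0) retry=(1,0)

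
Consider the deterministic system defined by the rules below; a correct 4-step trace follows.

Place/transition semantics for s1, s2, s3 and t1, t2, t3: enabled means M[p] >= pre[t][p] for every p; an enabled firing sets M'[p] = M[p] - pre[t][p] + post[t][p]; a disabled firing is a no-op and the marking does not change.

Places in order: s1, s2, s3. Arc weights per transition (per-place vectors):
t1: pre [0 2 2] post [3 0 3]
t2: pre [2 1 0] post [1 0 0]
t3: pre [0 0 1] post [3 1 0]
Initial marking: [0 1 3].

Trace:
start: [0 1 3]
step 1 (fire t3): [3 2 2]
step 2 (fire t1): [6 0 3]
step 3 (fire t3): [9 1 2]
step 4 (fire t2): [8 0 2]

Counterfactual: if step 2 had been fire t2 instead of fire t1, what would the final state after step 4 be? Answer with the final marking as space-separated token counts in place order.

(re-executing from step 2 with the substitution; state before step 2: [3 2 2])
step 2 (fire t2): [2 1 2]
step 3 (fire t3): [5 2 1]
step 4 (fire t2): [4 1 1]

4 1 1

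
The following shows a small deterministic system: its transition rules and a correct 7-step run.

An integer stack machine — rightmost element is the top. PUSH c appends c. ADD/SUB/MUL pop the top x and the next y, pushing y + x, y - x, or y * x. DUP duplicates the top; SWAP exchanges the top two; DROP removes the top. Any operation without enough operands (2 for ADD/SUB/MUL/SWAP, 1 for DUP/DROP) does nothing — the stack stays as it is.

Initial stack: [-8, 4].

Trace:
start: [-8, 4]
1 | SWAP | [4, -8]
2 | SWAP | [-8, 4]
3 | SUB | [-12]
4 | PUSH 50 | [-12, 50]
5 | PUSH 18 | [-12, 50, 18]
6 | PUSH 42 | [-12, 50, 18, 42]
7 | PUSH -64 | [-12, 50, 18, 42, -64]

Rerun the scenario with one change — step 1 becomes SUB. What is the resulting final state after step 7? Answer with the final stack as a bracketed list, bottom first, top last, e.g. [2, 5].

[-12, 50, 18, 42, -64]

(re-executing from step 1 with the substitution; state before step 1: [-8, 4])
1 | SUB | [-12]
2 | SWAP | [-12]
3 | SUB | [-12]
4 | PUSH 50 | [-12, 50]
5 | PUSH 18 | [-12, 50, 18]
6 | PUSH 42 | [-12, 50, 18, 42]
7 | PUSH -64 | [-12, 50, 18, 42, -64]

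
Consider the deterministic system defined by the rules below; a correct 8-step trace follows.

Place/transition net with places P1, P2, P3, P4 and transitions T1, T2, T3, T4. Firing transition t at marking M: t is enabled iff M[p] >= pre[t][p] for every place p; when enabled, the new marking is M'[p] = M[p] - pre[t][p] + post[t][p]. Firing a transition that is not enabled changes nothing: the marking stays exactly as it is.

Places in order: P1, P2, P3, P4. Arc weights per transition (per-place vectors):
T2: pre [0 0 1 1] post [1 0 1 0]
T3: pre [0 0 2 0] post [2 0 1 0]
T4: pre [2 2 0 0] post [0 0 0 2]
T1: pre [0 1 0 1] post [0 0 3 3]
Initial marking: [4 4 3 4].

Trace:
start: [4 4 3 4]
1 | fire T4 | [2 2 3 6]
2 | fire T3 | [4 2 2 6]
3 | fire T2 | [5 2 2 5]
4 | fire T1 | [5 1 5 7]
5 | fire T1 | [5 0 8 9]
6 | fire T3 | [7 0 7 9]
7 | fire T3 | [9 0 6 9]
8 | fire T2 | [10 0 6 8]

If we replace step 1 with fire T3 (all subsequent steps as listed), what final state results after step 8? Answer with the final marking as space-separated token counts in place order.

14 2 5 6

(re-executing from step 1 with the substitution; state before step 1: [4 4 3 4])
1 | fire T3 | [6 4 2 4]
2 | fire T3 | [8 4 1 4]
3 | fire T2 | [9 4 1 3]
4 | fire T1 | [9 3 4 5]
5 | fire T1 | [9 2 7 7]
6 | fire T3 | [11 2 6 7]
7 | fire T3 | [13 2 5 7]
8 | fire T2 | [14 2 5 6]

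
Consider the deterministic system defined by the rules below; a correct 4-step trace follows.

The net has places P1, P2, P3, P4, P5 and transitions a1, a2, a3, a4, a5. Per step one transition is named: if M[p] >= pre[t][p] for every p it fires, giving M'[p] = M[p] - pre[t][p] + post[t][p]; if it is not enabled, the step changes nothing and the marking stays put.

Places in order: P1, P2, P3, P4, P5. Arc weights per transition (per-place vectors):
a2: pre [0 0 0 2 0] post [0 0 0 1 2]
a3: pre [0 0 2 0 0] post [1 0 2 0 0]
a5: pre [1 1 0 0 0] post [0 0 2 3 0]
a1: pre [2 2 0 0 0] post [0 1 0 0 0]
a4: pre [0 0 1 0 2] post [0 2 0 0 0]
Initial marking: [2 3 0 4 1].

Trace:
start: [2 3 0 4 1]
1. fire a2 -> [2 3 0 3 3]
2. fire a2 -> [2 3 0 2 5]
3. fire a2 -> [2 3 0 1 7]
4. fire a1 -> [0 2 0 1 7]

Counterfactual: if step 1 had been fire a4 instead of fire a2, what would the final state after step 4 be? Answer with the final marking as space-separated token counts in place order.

(re-executing from step 1 with the substitution; state before step 1: [2 3 0 4 1])
1. fire a4 -> [2 3 0 4 1]
2. fire a2 -> [2 3 0 3 3]
3. fire a2 -> [2 3 0 2 5]
4. fire a1 -> [0 2 0 2 5]

0 2 0 2 5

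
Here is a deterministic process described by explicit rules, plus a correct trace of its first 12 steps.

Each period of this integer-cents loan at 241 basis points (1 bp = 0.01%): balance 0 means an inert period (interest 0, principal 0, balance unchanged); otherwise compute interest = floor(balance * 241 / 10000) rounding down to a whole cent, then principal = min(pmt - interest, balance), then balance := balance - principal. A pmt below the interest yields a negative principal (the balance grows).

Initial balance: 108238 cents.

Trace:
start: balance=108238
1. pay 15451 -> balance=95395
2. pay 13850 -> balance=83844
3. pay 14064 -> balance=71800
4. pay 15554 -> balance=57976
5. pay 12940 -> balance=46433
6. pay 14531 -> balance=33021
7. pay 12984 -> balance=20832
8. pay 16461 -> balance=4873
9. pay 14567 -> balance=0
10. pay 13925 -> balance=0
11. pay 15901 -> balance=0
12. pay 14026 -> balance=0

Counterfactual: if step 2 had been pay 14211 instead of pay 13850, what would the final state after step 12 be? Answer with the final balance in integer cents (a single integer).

(re-executing from step 2 with the substitution; state before step 2: balance=95395)
2. pay 14211 -> balance=83483
3. pay 14064 -> balance=71430
4. pay 15554 -> balance=57597
5. pay 12940 -> balance=46045
6. pay 14531 -> balance=32623
7. pay 12984 -> balance=20425
8. pay 16461 -> balance=4456
9. pay 14567 -> balance=0
10. pay 13925 -> balance=0
11. pay 15901 -> balance=0
12. pay 14026 -> balance=0

0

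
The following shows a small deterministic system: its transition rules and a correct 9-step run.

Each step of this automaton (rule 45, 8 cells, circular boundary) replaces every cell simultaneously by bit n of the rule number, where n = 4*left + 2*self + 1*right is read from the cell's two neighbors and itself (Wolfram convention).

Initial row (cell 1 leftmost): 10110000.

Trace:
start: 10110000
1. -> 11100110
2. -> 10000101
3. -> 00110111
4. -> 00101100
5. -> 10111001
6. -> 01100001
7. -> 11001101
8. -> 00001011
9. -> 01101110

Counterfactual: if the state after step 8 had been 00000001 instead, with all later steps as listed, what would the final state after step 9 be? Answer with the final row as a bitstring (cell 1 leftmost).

01111101

state after step 8 := 00000001
9. -> 01111101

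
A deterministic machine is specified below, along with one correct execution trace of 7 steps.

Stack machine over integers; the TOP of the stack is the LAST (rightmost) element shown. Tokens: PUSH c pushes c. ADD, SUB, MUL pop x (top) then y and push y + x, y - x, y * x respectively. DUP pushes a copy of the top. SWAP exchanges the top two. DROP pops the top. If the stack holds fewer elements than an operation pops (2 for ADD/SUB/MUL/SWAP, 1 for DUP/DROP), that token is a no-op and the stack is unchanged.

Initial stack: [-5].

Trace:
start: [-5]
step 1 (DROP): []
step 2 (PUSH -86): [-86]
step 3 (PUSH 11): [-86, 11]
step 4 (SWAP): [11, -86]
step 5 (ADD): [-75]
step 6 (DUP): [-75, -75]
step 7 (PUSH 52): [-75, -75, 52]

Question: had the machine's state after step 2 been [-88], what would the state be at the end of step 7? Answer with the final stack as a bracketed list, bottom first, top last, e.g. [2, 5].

state after step 2 := [-88]
step 3 (PUSH 11): [-88, 11]
step 4 (SWAP): [11, -88]
step 5 (ADD): [-77]
step 6 (DUP): [-77, -77]
step 7 (PUSH 52): [-77, -77, 52]

[-77, -77, 52]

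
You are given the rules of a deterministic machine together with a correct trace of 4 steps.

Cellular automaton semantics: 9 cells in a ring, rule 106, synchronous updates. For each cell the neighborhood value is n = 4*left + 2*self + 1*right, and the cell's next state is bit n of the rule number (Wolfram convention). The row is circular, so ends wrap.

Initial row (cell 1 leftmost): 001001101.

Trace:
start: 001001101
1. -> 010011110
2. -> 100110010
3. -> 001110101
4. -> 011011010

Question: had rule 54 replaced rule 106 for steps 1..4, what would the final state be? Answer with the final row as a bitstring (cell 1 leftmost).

(re-executing steps 1..4 under rule 54; state before step 1: 001001101)
1. -> 111110011
2. -> 000001100
3. -> 000010010
4. -> 000111111

000111111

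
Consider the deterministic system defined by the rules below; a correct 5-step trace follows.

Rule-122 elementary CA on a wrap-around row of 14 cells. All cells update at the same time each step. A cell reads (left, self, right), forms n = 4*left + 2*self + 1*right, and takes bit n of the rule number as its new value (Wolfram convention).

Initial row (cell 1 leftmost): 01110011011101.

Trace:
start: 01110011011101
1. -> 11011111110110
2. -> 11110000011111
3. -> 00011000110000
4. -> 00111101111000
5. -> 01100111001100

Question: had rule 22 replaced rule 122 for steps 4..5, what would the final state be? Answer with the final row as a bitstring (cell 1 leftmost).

(re-executing steps 4..5 under rule 22; state before step 4: 00011000110000)
4. -> 00100101001000
5. -> 01111101111100

01111101111100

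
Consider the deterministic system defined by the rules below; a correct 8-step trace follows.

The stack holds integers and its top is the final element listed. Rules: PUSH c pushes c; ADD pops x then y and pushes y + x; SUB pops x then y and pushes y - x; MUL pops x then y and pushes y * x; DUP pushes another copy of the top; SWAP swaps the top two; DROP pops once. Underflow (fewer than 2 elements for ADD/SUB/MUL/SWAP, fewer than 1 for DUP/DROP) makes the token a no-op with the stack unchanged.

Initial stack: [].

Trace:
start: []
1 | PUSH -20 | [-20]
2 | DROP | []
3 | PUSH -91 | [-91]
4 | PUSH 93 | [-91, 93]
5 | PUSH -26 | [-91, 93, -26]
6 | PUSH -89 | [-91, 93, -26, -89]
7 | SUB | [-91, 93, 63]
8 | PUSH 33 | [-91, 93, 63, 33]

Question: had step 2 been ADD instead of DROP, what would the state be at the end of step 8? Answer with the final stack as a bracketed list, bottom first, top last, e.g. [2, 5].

[-20, -91, 93, 63, 33]

(re-executing from step 2 with the substitution; state before step 2: [-20])
2 | ADD | [-20]
3 | PUSH -91 | [-20, -91]
4 | PUSH 93 | [-20, -91, 93]
5 | PUSH -26 | [-20, -91, 93, -26]
6 | PUSH -89 | [-20, -91, 93, -26, -89]
7 | SUB | [-20, -91, 93, 63]
8 | PUSH 33 | [-20, -91, 93, 63, 33]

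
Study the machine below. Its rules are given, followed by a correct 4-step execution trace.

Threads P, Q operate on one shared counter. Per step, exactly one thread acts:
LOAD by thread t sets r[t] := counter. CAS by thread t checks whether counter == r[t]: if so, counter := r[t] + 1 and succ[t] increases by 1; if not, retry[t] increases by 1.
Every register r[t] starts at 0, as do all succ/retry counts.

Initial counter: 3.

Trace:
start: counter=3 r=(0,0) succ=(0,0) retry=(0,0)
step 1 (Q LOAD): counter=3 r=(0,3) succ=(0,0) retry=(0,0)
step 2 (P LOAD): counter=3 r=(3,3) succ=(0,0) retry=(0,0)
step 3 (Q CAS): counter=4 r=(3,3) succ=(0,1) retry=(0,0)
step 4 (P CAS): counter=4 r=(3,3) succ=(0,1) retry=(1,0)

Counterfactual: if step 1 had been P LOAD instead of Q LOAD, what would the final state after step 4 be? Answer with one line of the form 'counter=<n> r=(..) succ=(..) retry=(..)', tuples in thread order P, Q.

counter=4 r=(3,0) succ=(1,0) retry=(0,1)

(re-executing from step 1 with the substitution; state before step 1: counter=3 r=(0,0) succ=(0,0) retry=(0,0))
step 1 (P LOAD): counter=3 r=(3,0) succ=(0,0) retry=(0,0)
step 2 (P LOAD): counter=3 r=(3,0) succ=(0,0) retry=(0,0)
step 3 (Q CAS): counter=3 r=(3,0) succ=(0,0) retry=(0,1)
step 4 (P CAS): counter=4 r=(3,0) succ=(1,0) retry=(0,1)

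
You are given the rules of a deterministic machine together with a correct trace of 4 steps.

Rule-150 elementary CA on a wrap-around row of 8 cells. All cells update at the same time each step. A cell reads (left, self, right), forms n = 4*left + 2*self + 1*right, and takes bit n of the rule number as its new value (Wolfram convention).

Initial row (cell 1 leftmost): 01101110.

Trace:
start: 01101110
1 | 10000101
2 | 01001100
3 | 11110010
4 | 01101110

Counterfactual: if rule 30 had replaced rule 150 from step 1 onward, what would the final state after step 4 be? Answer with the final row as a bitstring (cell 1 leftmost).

(re-executing steps 1..4 under rule 30; state before step 1: 01101110)
1 | 11001001
2 | 00111111
3 | 11100000
4 | 10010001

10010001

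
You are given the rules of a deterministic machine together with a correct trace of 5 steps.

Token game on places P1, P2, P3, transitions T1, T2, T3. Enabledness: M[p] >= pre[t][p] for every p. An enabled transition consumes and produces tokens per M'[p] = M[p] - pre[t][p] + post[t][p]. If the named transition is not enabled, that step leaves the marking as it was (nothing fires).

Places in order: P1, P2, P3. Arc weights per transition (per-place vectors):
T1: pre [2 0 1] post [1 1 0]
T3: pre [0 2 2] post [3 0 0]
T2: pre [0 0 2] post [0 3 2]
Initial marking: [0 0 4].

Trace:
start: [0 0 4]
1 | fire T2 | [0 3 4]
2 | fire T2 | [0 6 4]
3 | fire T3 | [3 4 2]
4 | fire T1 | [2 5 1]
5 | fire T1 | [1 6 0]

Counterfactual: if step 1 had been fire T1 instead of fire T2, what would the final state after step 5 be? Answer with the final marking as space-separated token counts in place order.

1 3 0

(re-executing from step 1 with the substitution; state before step 1: [0 0 4])
1 | fire T1 | [0 0 4]
2 | fire T2 | [0 3 4]
3 | fire T3 | [3 1 2]
4 | fire T1 | [2 2 1]
5 | fire T1 | [1 3 0]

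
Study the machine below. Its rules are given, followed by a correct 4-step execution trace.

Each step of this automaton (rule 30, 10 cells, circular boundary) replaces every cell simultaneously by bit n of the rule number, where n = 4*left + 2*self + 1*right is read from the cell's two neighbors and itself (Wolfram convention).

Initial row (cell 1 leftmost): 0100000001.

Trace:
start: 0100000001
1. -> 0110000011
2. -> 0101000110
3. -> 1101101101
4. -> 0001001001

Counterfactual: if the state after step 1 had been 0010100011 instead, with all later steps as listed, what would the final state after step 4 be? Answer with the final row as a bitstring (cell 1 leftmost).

state after step 1 := 0010100011
2. -> 1110110110
3. -> 1000100100
4. -> 1101111111

1101111111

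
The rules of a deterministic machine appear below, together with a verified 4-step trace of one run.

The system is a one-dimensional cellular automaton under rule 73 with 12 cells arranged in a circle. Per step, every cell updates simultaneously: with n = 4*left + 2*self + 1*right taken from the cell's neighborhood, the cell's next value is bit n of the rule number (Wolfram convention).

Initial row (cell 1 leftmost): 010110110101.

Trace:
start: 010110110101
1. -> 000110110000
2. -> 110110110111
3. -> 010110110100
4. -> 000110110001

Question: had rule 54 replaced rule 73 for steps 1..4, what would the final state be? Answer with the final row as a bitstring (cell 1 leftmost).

(re-executing steps 1..4 under rule 54; state before step 1: 010110110101)
1. -> 111001001111
2. -> 000111110000
3. -> 001000001000
4. -> 011100011100

011100011100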